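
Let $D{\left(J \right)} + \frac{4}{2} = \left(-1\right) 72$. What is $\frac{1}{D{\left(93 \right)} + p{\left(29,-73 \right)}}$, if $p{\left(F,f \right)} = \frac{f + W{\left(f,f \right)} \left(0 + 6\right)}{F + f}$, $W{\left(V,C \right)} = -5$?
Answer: $- \frac{44}{3153} \approx -0.013955$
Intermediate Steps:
$D{\left(J \right)} = -74$ ($D{\left(J \right)} = -2 - 72 = -74$)
$p{\left(F,f \right)} = \frac{-30 + f}{F + f}$ ($p{\left(F,f \right)} = \frac{f - 5 \left(0 + 6\right)}{F + f} = \frac{f - 30}{F + f} = \frac{-30 + f}{F + f}$)
$\frac{1}{D{\left(93 \right)} + p{\left(29,-73 \right)}} = \frac{1}{-74 + \frac{-30 - 73}{29 - 73}} = \frac{1}{-74 + \frac{1}{-44} \left(-103\right)} = \frac{1}{-74 - - \frac{103}{44}} = \frac{1}{-74 + \frac{103}{44}} = \frac{1}{- \frac{3153}{44}} = - \frac{44}{3153}$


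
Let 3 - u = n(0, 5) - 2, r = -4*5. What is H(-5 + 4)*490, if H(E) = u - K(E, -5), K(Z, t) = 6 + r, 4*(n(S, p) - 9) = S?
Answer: 4900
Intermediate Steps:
n(S, p) = 9 + S/4
r = -20
K(Z, t) = -14 (K(Z, t) = 6 - 20 = -14)
u = -4 (u = 3 - ((9 + (¼)*0) - 2) = 3 - ((9 + 0) - 2) = 3 - (9 - 2) = 3 - 1*7 = 3 - 7 = -4)
H(E) = 10 (H(E) = -4 - 1*(-14) = -4 + 14 = 10)
H(-5 + 4)*490 = 10*490 = 4900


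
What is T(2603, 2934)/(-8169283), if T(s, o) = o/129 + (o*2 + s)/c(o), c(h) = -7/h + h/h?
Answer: -1071580908/1028194127663 ≈ -0.0010422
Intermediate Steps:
c(h) = 1 - 7/h (c(h) = -7/h + 1 = 1 - 7/h)
T(s, o) = o/129 + o*(s + 2*o)/(-7 + o) (T(s, o) = o/129 + (o*2 + s)/(((-7 + o)/o)) = o*(1/129) + (2*o + s)*(o/(-7 + o)) = o/129 + (s + 2*o)*(o/(-7 + o)) = o/129 + o*(s + 2*o)/(-7 + o))
T(2603, 2934)/(-8169283) = ((1/129)*2934*(-7 + 129*2603 + 259*2934)/(-7 + 2934))/(-8169283) = ((1/129)*2934*(-7 + 335787 + 759906)/2927)*(-1/8169283) = ((1/129)*2934*(1/2927)*1095686)*(-1/8169283) = (1071580908/125861)*(-1/8169283) = -1071580908/1028194127663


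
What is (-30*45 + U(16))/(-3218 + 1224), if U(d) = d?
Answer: 667/997 ≈ 0.66901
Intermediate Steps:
(-30*45 + U(16))/(-3218 + 1224) = (-30*45 + 16)/(-3218 + 1224) = (-1350 + 16)/(-1994) = -1334*(-1/1994) = 667/997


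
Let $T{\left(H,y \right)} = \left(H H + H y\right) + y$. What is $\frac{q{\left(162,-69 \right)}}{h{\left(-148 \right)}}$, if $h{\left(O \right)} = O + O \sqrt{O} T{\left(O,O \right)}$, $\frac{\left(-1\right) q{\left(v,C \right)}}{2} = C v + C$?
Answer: $- \frac{69}{128077633198} + \frac{81420 i \sqrt{37}}{1730778827} \approx -5.3874 \cdot 10^{-10} + 0.00028615 i$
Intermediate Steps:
$T{\left(H,y \right)} = y + H^{2} + H y$ ($T{\left(H,y \right)} = \left(H^{2} + H y\right) + y = y + H^{2} + H y$)
$q{\left(v,C \right)} = - 2 C - 2 C v$ ($q{\left(v,C \right)} = - 2 \left(C v + C\right) = - 2 \left(C + C v\right) = - 2 C - 2 C v$)
$h{\left(O \right)} = O + O^{\frac{3}{2}} \left(O + 2 O^{2}\right)$ ($h{\left(O \right)} = O + O \sqrt{O} \left(O + O^{2} + O O\right) = O + O^{\frac{3}{2}} \left(O + O^{2} + O^{2}\right) = O + O^{\frac{3}{2}} \left(O + 2 O^{2}\right)$)
$\frac{q{\left(162,-69 \right)}}{h{\left(-148 \right)}} = \frac{\left(-2\right) \left(-69\right) \left(1 + 162\right)}{-148 + \left(-148\right)^{\frac{5}{2}} \left(1 + 2 \left(-148\right)\right)} = \frac{\left(-2\right) \left(-69\right) 163}{-148 + 43808 i \sqrt{37} \left(1 - 296\right)} = \frac{22494}{-148 + 43808 i \sqrt{37} \left(-295\right)} = \frac{22494}{-148 - 12923360 i \sqrt{37}}$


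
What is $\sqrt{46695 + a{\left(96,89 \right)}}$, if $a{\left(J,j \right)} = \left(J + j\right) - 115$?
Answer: $\sqrt{46765} \approx 216.25$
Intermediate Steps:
$a{\left(J,j \right)} = -115 + J + j$
$\sqrt{46695 + a{\left(96,89 \right)}} = \sqrt{46695 + \left(-115 + 96 + 89\right)} = \sqrt{46695 + 70} = \sqrt{46765}$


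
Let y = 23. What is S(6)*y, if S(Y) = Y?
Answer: 138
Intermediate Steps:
S(6)*y = 6*23 = 138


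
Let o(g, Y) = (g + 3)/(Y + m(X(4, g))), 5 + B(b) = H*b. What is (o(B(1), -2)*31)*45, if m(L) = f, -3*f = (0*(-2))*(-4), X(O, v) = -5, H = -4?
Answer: 4185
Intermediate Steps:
B(b) = -5 - 4*b
f = 0 (f = -0*(-2)*(-4)/3 = -0*(-4) = -1/3*0 = 0)
m(L) = 0
o(g, Y) = (3 + g)/Y (o(g, Y) = (g + 3)/(Y + 0) = (3 + g)/Y)
(o(B(1), -2)*31)*45 = (((3 + (-5 - 4*1))/(-2))*31)*45 = (-(3 + (-5 - 4))/2*31)*45 = (-(3 - 9)/2*31)*45 = (-1/2*(-6)*31)*45 = (3*31)*45 = 93*45 = 4185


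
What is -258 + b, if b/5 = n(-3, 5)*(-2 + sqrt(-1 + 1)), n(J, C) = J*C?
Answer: -108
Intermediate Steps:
n(J, C) = C*J
b = 150 (b = 5*((5*(-3))*(-2 + sqrt(-1 + 1))) = 5*(-15*(-2 + sqrt(0))) = 5*(-15*(-2 + 0)) = 5*(-15*(-2)) = 5*30 = 150)
-258 + b = -258 + 150 = -108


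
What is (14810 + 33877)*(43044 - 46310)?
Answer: -159011742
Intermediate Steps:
(14810 + 33877)*(43044 - 46310) = 48687*(-3266) = -159011742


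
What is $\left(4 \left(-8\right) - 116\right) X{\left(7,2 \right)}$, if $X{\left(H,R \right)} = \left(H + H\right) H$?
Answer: $-14504$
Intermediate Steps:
$X{\left(H,R \right)} = 2 H^{2}$ ($X{\left(H,R \right)} = 2 H H = 2 H^{2}$)
$\left(4 \left(-8\right) - 116\right) X{\left(7,2 \right)} = \left(4 \left(-8\right) - 116\right) 2 \cdot 7^{2} = \left(-32 - 116\right) 2 \cdot 49 = \left(-148\right) 98 = -14504$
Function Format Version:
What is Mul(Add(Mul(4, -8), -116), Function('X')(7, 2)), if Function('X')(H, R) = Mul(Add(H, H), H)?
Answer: -14504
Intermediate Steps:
Function('X')(H, R) = Mul(2, Pow(H, 2)) (Function('X')(H, R) = Mul(Mul(2, H), H) = Mul(2, Pow(H, 2)))
Mul(Add(Mul(4, -8), -116), Function('X')(7, 2)) = Mul(Add(Mul(4, -8), -116), Mul(2, Pow(7, 2))) = Mul(Add(-32, -116), Mul(2, 49)) = Mul(-148, 98) = -14504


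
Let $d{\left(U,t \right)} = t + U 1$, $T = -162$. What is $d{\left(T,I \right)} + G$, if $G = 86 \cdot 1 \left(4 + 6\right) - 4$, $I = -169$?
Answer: $525$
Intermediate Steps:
$d{\left(U,t \right)} = U + t$ ($d{\left(U,t \right)} = t + U = U + t$)
$G = 856$ ($G = 86 \cdot 1 \cdot 10 - 4 = 86 \cdot 10 - 4 = 860 - 4 = 856$)
$d{\left(T,I \right)} + G = \left(-162 - 169\right) + 856 = -331 + 856 = 525$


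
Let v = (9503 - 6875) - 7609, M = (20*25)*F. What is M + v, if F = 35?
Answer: 12519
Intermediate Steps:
M = 17500 (M = (20*25)*35 = 500*35 = 17500)
v = -4981 (v = 2628 - 7609 = -4981)
M + v = 17500 - 4981 = 12519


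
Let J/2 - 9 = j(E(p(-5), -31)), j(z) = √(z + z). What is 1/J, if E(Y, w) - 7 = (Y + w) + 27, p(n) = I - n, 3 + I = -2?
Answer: 3/50 - √6/150 ≈ 0.043670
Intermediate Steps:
I = -5 (I = -3 - 2 = -5)
p(n) = -5 - n
E(Y, w) = 34 + Y + w (E(Y, w) = 7 + ((Y + w) + 27) = 7 + (27 + Y + w) = 34 + Y + w)
j(z) = √2*√z (j(z) = √(2*z) = √2*√z)
J = 18 + 2*√6 (J = 18 + 2*(√2*√(34 + (-5 - 1*(-5)) - 31)) = 18 + 2*(√2*√(34 + (-5 + 5) - 31)) = 18 + 2*(√2*√(34 + 0 - 31)) = 18 + 2*(√2*√3) = 18 + 2*√6 ≈ 22.899)
1/J = 1/(18 + 2*√6)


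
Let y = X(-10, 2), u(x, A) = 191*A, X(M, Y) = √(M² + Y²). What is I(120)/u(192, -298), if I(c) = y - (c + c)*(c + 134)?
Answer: 30480/28459 - √26/28459 ≈ 1.0708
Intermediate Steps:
y = 2*√26 (y = √((-10)² + 2²) = √(100 + 4) = √104 = 2*√26 ≈ 10.198)
I(c) = 2*√26 - 2*c*(134 + c) (I(c) = 2*√26 - (c + c)*(c + 134) = 2*√26 - 2*c*(134 + c))
I(120)/u(192, -298) = (-268*120 - 2*120² + 2*√26)/((191*(-298))) = (-32160 - 2*14400 + 2*√26)/(-56918) = (-32160 - 28800 + 2*√26)*(-1/56918) = (-60960 + 2*√26)*(-1/56918) = 30480/28459 - √26/28459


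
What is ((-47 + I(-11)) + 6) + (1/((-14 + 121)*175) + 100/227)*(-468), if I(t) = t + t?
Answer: -1144222461/4250575 ≈ -269.19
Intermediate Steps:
I(t) = 2*t
((-47 + I(-11)) + 6) + (1/((-14 + 121)*175) + 100/227)*(-468) = ((-47 + 2*(-11)) + 6) + (1/((-14 + 121)*175) + 100/227)*(-468) = ((-47 - 22) + 6) + ((1/175)/107 + 100*(1/227))*(-468) = (-69 + 6) + ((1/107)*(1/175) + 100/227)*(-468) = -63 + (1/18725 + 100/227)*(-468) = -63 + (1872727/4250575)*(-468) = -63 - 876436236/4250575 = -1144222461/4250575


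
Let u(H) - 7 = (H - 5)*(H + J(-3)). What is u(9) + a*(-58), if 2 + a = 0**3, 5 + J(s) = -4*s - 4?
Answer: 171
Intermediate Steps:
J(s) = -9 - 4*s (J(s) = -5 + (-4*s - 4) = -5 + (-4 - 4*s) = -9 - 4*s)
a = -2 (a = -2 + 0**3 = -2 + 0 = -2)
u(H) = 7 + (-5 + H)*(3 + H) (u(H) = 7 + (H - 5)*(H + (-9 - 4*(-3))) = 7 + (-5 + H)*(H + (-9 + 12)) = 7 + (-5 + H)*(H + 3) = 7 + (-5 + H)*(3 + H))
u(9) + a*(-58) = (-8 + 9**2 - 2*9) - 2*(-58) = (-8 + 81 - 18) + 116 = 55 + 116 = 171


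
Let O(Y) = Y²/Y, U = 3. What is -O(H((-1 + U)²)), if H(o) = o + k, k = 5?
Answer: -9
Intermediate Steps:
H(o) = 5 + o (H(o) = o + 5 = 5 + o)
O(Y) = Y
-O(H((-1 + U)²)) = -(5 + (-1 + 3)²) = -(5 + 2²) = -(5 + 4) = -1*9 = -9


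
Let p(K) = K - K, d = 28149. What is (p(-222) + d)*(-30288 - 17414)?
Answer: -1342763598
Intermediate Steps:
p(K) = 0
(p(-222) + d)*(-30288 - 17414) = (0 + 28149)*(-30288 - 17414) = 28149*(-47702) = -1342763598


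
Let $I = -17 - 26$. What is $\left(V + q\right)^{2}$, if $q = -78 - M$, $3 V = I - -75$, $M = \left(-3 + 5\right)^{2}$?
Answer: $\frac{45796}{9} \approx 5088.4$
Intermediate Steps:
$M = 4$ ($M = 2^{2} = 4$)
$I = -43$ ($I = -17 - 26 = -43$)
$V = \frac{32}{3}$ ($V = \frac{-43 - -75}{3} = \frac{-43 + 75}{3} = \frac{1}{3} \cdot 32 = \frac{32}{3} \approx 10.667$)
$q = -82$ ($q = -78 - 4 = -82$)
$\left(V + q\right)^{2} = \left(\frac{32}{3} - 82\right)^{2} = \left(- \frac{214}{3}\right)^{2} = \frac{45796}{9}$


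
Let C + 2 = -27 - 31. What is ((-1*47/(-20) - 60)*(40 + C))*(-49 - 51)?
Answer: -115300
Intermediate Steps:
C = -60 (C = -2 + (-27 - 31) = -2 - 58 = -60)
((-1*47/(-20) - 60)*(40 + C))*(-49 - 51) = ((-1*47/(-20) - 60)*(40 - 60))*(-49 - 51) = ((-47*(-1/20) - 60)*(-20))*(-100) = ((47/20 - 60)*(-20))*(-100) = -1153/20*(-20)*(-100) = 1153*(-100) = -115300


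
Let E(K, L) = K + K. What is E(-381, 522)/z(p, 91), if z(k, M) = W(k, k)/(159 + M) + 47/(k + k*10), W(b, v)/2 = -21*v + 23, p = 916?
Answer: 959739000/193584313 ≈ 4.9577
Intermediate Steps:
W(b, v) = 46 - 42*v (W(b, v) = 2*(-21*v + 23) = 2*(23 - 21*v) = 46 - 42*v)
E(K, L) = 2*K
z(k, M) = 47/(11*k) + (46 - 42*k)/(159 + M) (z(k, M) = (46 - 42*k)/(159 + M) + 47/(k + k*10) = (46 - 42*k)/(159 + M) + 47/(k + 10*k) = (46 - 42*k)/(159 + M) + 47/((11*k)) = (46 - 42*k)/(159 + M) + 47*(1/(11*k)) = (46 - 42*k)/(159 + M) + 47/(11*k) = 47/(11*k) + (46 - 42*k)/(159 + M))
E(-381, 522)/z(p, 91) = (2*(-381))/(((1/11)*(7473 + 47*91 - 22*916*(-23 + 21*916))/(916*(159 + 91)))) = -762*2519000/(7473 + 4277 - 22*916*(-23 + 19236)) = -762*2519000/(7473 + 4277 - 22*916*19213) = -762*2519000/(7473 + 4277 - 387180376) = -762/((1/11)*(1/916)*(1/250)*(-387168626)) = -762/(-193584313/1259500) = -762*(-1259500/193584313) = 959739000/193584313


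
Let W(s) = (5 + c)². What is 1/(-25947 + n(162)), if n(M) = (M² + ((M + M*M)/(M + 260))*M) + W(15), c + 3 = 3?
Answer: 211/2206828 ≈ 9.5612e-5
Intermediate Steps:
c = 0 (c = -3 + 3 = 0)
W(s) = 25 (W(s) = (5 + 0)² = 5² = 25)
n(M) = 25 + M² + M*(M + M²)/(260 + M) (n(M) = (M² + ((M + M*M)/(M + 260))*M) + 25 = (M² + ((M + M²)/(260 + M))*M) + 25 = (M² + M*(M + M²)/(260 + M)) + 25 = 25 + M² + M*(M + M²)/(260 + M))
1/(-25947 + n(162)) = 1/(-25947 + (6500 + 2*162³ + 25*162 + 261*162²)/(260 + 162)) = 1/(-25947 + (6500 + 2*4251528 + 4050 + 261*26244)/422) = 1/(-25947 + (6500 + 8503056 + 4050 + 6849684)/422) = 1/(-25947 + (1/422)*15363290) = 1/(-25947 + 7681645/211) = 1/(2206828/211) = 211/2206828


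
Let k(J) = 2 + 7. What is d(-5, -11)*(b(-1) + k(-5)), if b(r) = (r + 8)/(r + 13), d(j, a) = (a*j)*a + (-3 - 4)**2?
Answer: -15985/3 ≈ -5328.3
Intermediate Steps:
d(j, a) = 49 + j*a**2 (d(j, a) = j*a**2 + (-7)**2 = j*a**2 + 49 = 49 + j*a**2)
k(J) = 9
b(r) = (8 + r)/(13 + r)
d(-5, -11)*(b(-1) + k(-5)) = (49 - 5*(-11)**2)*((8 - 1)/(13 - 1) + 9) = (49 - 5*121)*(7/12 + 9) = (49 - 605)*((1/12)*7 + 9) = -556*(7/12 + 9) = -556*115/12 = -15985/3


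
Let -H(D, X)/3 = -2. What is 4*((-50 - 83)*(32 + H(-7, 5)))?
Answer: -20216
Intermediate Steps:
H(D, X) = 6 (H(D, X) = -3*(-2) = 6)
4*((-50 - 83)*(32 + H(-7, 5))) = 4*((-50 - 83)*(32 + 6)) = 4*(-133*38) = 4*(-5054) = -20216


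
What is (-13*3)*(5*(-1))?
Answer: 195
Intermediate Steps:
(-13*3)*(5*(-1)) = -39*(-5) = 195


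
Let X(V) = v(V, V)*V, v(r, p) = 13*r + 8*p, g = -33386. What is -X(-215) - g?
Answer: -937339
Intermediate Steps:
v(r, p) = 8*p + 13*r
X(V) = 21*V² (X(V) = (8*V + 13*V)*V = (21*V)*V = 21*V²)
-X(-215) - g = -21*(-215)² - 1*(-33386) = -21*46225 + 33386 = -1*970725 + 33386 = -970725 + 33386 = -937339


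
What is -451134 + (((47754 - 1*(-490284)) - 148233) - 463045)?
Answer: -524374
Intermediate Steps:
-451134 + (((47754 - 1*(-490284)) - 148233) - 463045) = -451134 + (((47754 + 490284) - 148233) - 463045) = -451134 + ((538038 - 148233) - 463045) = -451134 + (389805 - 463045) = -451134 - 73240 = -524374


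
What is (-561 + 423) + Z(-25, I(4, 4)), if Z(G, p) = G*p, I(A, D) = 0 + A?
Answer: -238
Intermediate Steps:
I(A, D) = A
(-561 + 423) + Z(-25, I(4, 4)) = (-561 + 423) - 25*4 = -138 - 100 = -238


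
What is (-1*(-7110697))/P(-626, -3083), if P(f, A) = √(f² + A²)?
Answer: 7110697*√9896765/9896765 ≈ 2260.3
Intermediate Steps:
P(f, A) = √(A² + f²)
(-1*(-7110697))/P(-626, -3083) = (-1*(-7110697))/(√((-3083)² + (-626)²)) = 7110697/(√(9504889 + 391876)) = 7110697/(√9896765) = 7110697*(√9896765/9896765) = 7110697*√9896765/9896765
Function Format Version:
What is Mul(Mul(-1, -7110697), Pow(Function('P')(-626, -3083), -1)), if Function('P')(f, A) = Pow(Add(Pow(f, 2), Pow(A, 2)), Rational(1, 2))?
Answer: Mul(Rational(7110697, 9896765), Pow(9896765, Rational(1, 2))) ≈ 2260.3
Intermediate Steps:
Function('P')(f, A) = Pow(Add(Pow(A, 2), Pow(f, 2)), Rational(1, 2))
Mul(Mul(-1, -7110697), Pow(Function('P')(-626, -3083), -1)) = Mul(Mul(-1, -7110697), Pow(Pow(Add(Pow(-3083, 2), Pow(-626, 2)), Rational(1, 2)), -1)) = Mul(7110697, Pow(Pow(Add(9504889, 391876), Rational(1, 2)), -1)) = Mul(7110697, Pow(Pow(9896765, Rational(1, 2)), -1)) = Mul(7110697, Mul(Rational(1, 9896765), Pow(9896765, Rational(1, 2)))) = Mul(Rational(7110697, 9896765), Pow(9896765, Rational(1, 2)))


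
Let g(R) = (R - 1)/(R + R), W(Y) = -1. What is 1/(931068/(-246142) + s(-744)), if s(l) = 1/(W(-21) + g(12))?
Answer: -123071/692742 ≈ -0.17766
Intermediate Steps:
g(R) = (-1 + R)/(2*R) (g(R) = (-1 + R)/((2*R)) = (-1 + R)*(1/(2*R)) = (-1 + R)/(2*R))
s(l) = -24/13 (s(l) = 1/(-1 + (1/2)*(-1 + 12)/12) = 1/(-1 + (1/2)*(1/12)*11) = 1/(-1 + 11/24) = 1/(-13/24) = -24/13)
1/(931068/(-246142) + s(-744)) = 1/(931068/(-246142) - 24/13) = 1/(931068*(-1/246142) - 24/13) = 1/(-465534/123071 - 24/13) = 1/(-692742/123071) = -123071/692742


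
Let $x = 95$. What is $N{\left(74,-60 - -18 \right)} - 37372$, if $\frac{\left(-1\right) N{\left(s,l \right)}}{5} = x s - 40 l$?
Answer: $-80922$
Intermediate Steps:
$N{\left(s,l \right)} = - 475 s + 200 l$ ($N{\left(s,l \right)} = - 5 \left(95 s - 40 l\right) = - 5 \left(- 40 l + 95 s\right) = - 475 s + 200 l$)
$N{\left(74,-60 - -18 \right)} - 37372 = \left(\left(-475\right) 74 + 200 \left(-60 - -18\right)\right) - 37372 = \left(-35150 + 200 \left(-60 + 18\right)\right) - 37372 = \left(-35150 + 200 \left(-42\right)\right) - 37372 = \left(-35150 - 8400\right) - 37372 = -43550 - 37372 = -80922$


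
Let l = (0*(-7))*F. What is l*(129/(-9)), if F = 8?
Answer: 0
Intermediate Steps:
l = 0 (l = (0*(-7))*8 = 0*8 = 0)
l*(129/(-9)) = 0*(129/(-9)) = 0*(129*(-⅑)) = 0*(-43/3) = 0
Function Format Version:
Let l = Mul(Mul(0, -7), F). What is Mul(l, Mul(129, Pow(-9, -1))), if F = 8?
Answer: 0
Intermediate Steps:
l = 0 (l = Mul(Mul(0, -7), 8) = Mul(0, 8) = 0)
Mul(l, Mul(129, Pow(-9, -1))) = Mul(0, Mul(129, Pow(-9, -1))) = Mul(0, Mul(129, Rational(-1, 9))) = Mul(0, Rational(-43, 3)) = 0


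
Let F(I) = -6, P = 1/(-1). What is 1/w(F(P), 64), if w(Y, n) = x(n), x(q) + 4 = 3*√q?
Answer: 1/20 ≈ 0.050000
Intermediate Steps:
P = -1
x(q) = -4 + 3*√q
w(Y, n) = -4 + 3*√n
1/w(F(P), 64) = 1/(-4 + 3*√64) = 1/(-4 + 3*8) = 1/(-4 + 24) = 1/20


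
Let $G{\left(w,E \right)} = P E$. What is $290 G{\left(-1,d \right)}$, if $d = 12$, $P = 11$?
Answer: $38280$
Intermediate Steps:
$G{\left(w,E \right)} = 11 E$
$290 G{\left(-1,d \right)} = 290 \cdot 11 \cdot 12 = 290 \cdot 132 = 38280$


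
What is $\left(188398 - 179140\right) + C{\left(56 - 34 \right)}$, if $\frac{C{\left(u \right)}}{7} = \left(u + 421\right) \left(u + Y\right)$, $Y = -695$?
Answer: $-2077715$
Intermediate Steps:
$C{\left(u \right)} = 7 \left(-695 + u\right) \left(421 + u\right)$ ($C{\left(u \right)} = 7 \left(u + 421\right) \left(u - 695\right) = 7 \left(421 + u\right) \left(-695 + u\right) = 7 \left(-695 + u\right) \left(421 + u\right)$)
$\left(188398 - 179140\right) + C{\left(56 - 34 \right)} = \left(188398 - 179140\right) - \left(2048165 - 7 \left(56 - 34\right)^{2} + 1918 \left(56 - 34\right)\right) = 9258 - \left(2090361 - 3388\right) = 9258 - 2086973 = -2077715$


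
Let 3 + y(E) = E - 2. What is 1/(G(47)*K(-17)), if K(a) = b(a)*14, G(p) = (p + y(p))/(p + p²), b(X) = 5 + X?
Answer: -94/623 ≈ -0.15088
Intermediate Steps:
y(E) = -5 + E (y(E) = -3 + (E - 2) = -3 + (-2 + E) = -5 + E)
G(p) = (-5 + 2*p)/(p + p²) (G(p) = (p + (-5 + p))/(p + p²) = (-5 + 2*p)/(p + p²))
K(a) = 70 + 14*a (K(a) = (5 + a)*14 = 70 + 14*a)
1/(G(47)*K(-17)) = 1/((((-5 + 2*47)/(47*(1 + 47))))*(70 + 14*(-17))) = 1/((((1/47)*(-5 + 94)/48))*(70 - 238)) = 1/(((1/47)*(1/48)*89)*(-168)) = -1/168/(89/2256) = (2256/89)*(-1/168) = -94/623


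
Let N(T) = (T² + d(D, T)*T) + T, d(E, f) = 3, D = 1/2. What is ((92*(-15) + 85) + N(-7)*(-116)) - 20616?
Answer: -24347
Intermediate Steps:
D = ½ (D = 1*(½) = ½ ≈ 0.50000)
N(T) = T² + 4*T (N(T) = (T² + 3*T) + T = T² + 4*T)
((92*(-15) + 85) + N(-7)*(-116)) - 20616 = ((92*(-15) + 85) - 7*(4 - 7)*(-116)) - 20616 = ((-1380 + 85) - 7*(-3)*(-116)) - 20616 = (-1295 + 21*(-116)) - 20616 = (-1295 - 2436) - 20616 = -3731 - 20616 = -24347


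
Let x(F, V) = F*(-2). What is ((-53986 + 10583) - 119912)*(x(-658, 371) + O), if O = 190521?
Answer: -31329859655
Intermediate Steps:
x(F, V) = -2*F
((-53986 + 10583) - 119912)*(x(-658, 371) + O) = ((-53986 + 10583) - 119912)*(-2*(-658) + 190521) = (-43403 - 119912)*(1316 + 190521) = -163315*191837 = -31329859655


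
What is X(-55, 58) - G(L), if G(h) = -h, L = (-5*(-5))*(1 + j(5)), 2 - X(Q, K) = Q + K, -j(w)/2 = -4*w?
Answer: 1024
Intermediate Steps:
j(w) = 8*w (j(w) = -(-8)*w = 8*w)
X(Q, K) = 2 - K - Q (X(Q, K) = 2 - (Q + K) = 2 - (K + Q) = 2 + (-K - Q) = 2 - K - Q)
L = 1025 (L = (-5*(-5))*(1 + 8*5) = 25*(1 + 40) = 25*41 = 1025)
X(-55, 58) - G(L) = (2 - 1*58 - 1*(-55)) - (-1)*1025 = (2 - 58 + 55) - 1*(-1025) = -1 + 1025 = 1024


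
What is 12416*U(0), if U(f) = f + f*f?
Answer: 0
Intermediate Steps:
U(f) = f + f²
12416*U(0) = 12416*(0*(1 + 0)) = 12416*(0*1) = 12416*0 = 0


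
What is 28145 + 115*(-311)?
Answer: -7620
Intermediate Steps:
28145 + 115*(-311) = 28145 - 35765 = -7620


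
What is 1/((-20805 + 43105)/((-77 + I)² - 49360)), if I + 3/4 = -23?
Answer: -627351/356800 ≈ -1.7583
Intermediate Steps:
I = -95/4 (I = -¾ - 23 = -95/4 ≈ -23.750)
1/((-20805 + 43105)/((-77 + I)² - 49360)) = 1/((-20805 + 43105)/((-77 - 95/4)² - 49360)) = 1/(22300/((-403/4)² - 49360)) = 1/(22300/(162409/16 - 49360)) = 1/(22300/(-627351/16)) = 1/(22300*(-16/627351)) = 1/(-356800/627351) = -627351/356800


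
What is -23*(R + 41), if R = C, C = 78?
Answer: -2737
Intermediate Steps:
R = 78
-23*(R + 41) = -23*(78 + 41) = -23*119 = -2737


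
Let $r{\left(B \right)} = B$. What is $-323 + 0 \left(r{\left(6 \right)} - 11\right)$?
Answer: $-323$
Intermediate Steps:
$-323 + 0 \left(r{\left(6 \right)} - 11\right) = -323 + 0 \left(6 - 11\right) = -323 + 0 \left(-5\right) = -323 + 0 = -323$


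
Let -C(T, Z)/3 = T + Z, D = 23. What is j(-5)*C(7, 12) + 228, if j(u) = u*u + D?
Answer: -2508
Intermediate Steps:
C(T, Z) = -3*T - 3*Z (C(T, Z) = -3*(T + Z) = -3*T - 3*Z)
j(u) = 23 + u² (j(u) = u*u + 23 = u² + 23 = 23 + u²)
j(-5)*C(7, 12) + 228 = (23 + (-5)²)*(-3*7 - 3*12) + 228 = (23 + 25)*(-21 - 36) + 228 = 48*(-57) + 228 = -2736 + 228 = -2508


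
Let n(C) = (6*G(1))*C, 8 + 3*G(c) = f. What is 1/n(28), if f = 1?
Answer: -1/392 ≈ -0.0025510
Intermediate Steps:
G(c) = -7/3 (G(c) = -8/3 + (1/3)*1 = -8/3 + 1/3 = -7/3)
n(C) = -14*C (n(C) = (6*(-7/3))*C = -14*C)
1/n(28) = 1/(-14*28) = 1/(-392) = -1/392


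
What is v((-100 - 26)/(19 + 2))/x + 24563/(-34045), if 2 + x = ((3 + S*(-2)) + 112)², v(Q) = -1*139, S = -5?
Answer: -35316364/48353185 ≈ -0.73038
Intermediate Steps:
v(Q) = -139
x = 15623 (x = -2 + ((3 - 5*(-2)) + 112)² = -2 + ((3 + 10) + 112)² = -2 + (13 + 112)² = -2 + 125² = -2 + 15625 = 15623)
v((-100 - 26)/(19 + 2))/x + 24563/(-34045) = -139/15623 + 24563/(-34045) = -139*1/15623 + 24563*(-1/34045) = -139/15623 - 2233/3095 = -35316364/48353185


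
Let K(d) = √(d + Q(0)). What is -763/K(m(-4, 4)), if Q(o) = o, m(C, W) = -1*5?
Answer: 763*I*√5/5 ≈ 341.22*I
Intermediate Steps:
m(C, W) = -5
K(d) = √d (K(d) = √(d + 0) = √d)
-763/K(m(-4, 4)) = -763*(-I*√5/5) = -(-763)*I*√5/5 = 763*I*√5/5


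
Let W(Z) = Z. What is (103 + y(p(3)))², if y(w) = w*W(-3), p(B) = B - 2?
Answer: 10000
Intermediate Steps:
p(B) = -2 + B
y(w) = -3*w (y(w) = w*(-3) = -3*w)
(103 + y(p(3)))² = (103 - 3*(-2 + 3))² = (103 - 3*1)² = (103 - 3)² = 100² = 10000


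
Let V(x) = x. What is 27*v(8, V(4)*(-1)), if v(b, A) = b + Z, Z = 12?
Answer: 540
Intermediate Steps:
v(b, A) = 12 + b (v(b, A) = b + 12 = 12 + b)
27*v(8, V(4)*(-1)) = 27*(12 + 8) = 27*20 = 540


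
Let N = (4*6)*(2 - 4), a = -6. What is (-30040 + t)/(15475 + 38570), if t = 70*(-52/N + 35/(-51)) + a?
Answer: -1020619/1837530 ≈ -0.55543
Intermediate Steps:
N = -48 (N = 24*(-2) = -48)
t = 741/34 (t = 70*(-52/(-48) + 35/(-51)) - 6 = 70*(-52*(-1/48) + 35*(-1/51)) - 6 = 70*(13/12 - 35/51) - 6 = 70*(27/68) - 6 = 945/34 - 6 = 741/34 ≈ 21.794)
(-30040 + t)/(15475 + 38570) = (-30040 + 741/34)/(15475 + 38570) = -1020619/34/54045 = -1020619/34*1/54045 = -1020619/1837530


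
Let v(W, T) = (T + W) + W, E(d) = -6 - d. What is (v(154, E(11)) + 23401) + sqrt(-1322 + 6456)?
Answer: 23692 + sqrt(5134) ≈ 23764.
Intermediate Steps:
v(W, T) = T + 2*W
(v(154, E(11)) + 23401) + sqrt(-1322 + 6456) = (((-6 - 1*11) + 2*154) + 23401) + sqrt(-1322 + 6456) = (((-6 - 11) + 308) + 23401) + sqrt(5134) = ((-17 + 308) + 23401) + sqrt(5134) = (291 + 23401) + sqrt(5134) = 23692 + sqrt(5134)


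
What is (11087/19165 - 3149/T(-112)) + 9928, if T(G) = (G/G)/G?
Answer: 6949546727/19165 ≈ 3.6262e+5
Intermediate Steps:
T(G) = 1/G
(11087/19165 - 3149/T(-112)) + 9928 = (11087/19165 - 3149/(1/(-112))) + 9928 = (11087*(1/19165) - 3149/(-1/112)) + 9928 = (11087/19165 - 3149*(-112)) + 9928 = (11087/19165 + 352688) + 9928 = 6759276607/19165 + 9928 = 6949546727/19165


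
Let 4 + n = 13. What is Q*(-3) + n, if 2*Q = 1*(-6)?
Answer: 18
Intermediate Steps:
n = 9 (n = -4 + 13 = 9)
Q = -3 (Q = (1*(-6))/2 = (½)*(-6) = -3)
Q*(-3) + n = -3*(-3) + 9 = 9 + 9 = 18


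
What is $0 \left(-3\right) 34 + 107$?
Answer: $107$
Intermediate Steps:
$0 \left(-3\right) 34 + 107 = 0 \cdot 34 + 107 = 0 + 107 = 107$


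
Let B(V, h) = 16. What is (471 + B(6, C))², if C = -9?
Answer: 237169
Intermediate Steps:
(471 + B(6, C))² = (471 + 16)² = 487² = 237169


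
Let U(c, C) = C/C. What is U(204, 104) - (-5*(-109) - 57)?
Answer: -487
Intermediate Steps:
U(c, C) = 1
U(204, 104) - (-5*(-109) - 57) = 1 - (-5*(-109) - 57) = 1 - (545 - 57) = 1 - 1*488 = 1 - 488 = -487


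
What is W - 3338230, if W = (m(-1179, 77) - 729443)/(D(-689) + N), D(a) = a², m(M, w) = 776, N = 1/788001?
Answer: -1248767731379586727/374080622722 ≈ -3.3382e+6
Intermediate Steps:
N = 1/788001 ≈ 1.2690e-6
W = -574190324667/374080622722 (W = (776 - 729443)/((-689)² + 1/788001) = -728667/(474721 + 1/788001) = -728667/374080622722/788001 = -728667*788001/374080622722 = -574190324667/374080622722 ≈ -1.5349)
W - 3338230 = -574190324667/374080622722 - 3338230 = -1248767731379586727/374080622722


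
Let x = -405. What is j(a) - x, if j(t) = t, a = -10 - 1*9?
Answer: 386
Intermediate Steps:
a = -19 (a = -10 - 9 = -19)
j(a) - x = -19 - 1*(-405) = -19 + 405 = 386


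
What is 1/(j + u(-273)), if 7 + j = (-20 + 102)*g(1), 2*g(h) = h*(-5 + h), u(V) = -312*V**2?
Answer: -1/23253219 ≈ -4.3005e-8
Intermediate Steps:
g(h) = h*(-5 + h)/2 (g(h) = (h*(-5 + h))/2 = h*(-5 + h)/2)
j = -171 (j = -7 + (-20 + 102)*((1/2)*1*(-5 + 1)) = -7 + 82*((1/2)*1*(-4)) = -7 + 82*(-2) = -7 - 164 = -171)
1/(j + u(-273)) = 1/(-171 - 312*(-273)**2) = 1/(-171 - 312*74529) = 1/(-171 - 23253048) = 1/(-23253219) = -1/23253219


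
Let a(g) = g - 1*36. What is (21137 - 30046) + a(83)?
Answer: -8862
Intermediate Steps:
a(g) = -36 + g (a(g) = g - 36 = -36 + g)
(21137 - 30046) + a(83) = (21137 - 30046) + (-36 + 83) = -8909 + 47 = -8862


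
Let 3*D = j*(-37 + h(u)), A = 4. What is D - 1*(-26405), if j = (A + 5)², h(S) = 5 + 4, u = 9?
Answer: 25649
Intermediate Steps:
h(S) = 9
j = 81 (j = (4 + 5)² = 9² = 81)
D = -756 (D = (81*(-37 + 9))/3 = (81*(-28))/3 = (⅓)*(-2268) = -756)
D - 1*(-26405) = -756 - 1*(-26405) = -756 + 26405 = 25649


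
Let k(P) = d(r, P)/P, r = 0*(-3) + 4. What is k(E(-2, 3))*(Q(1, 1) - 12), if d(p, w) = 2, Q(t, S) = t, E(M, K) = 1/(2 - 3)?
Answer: 22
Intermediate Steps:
r = 4 (r = 0 + 4 = 4)
E(M, K) = -1 (E(M, K) = 1/(-1) = -1)
k(P) = 2/P
k(E(-2, 3))*(Q(1, 1) - 12) = (2/(-1))*(1 - 12) = (2*(-1))*(-11) = -2*(-11) = 22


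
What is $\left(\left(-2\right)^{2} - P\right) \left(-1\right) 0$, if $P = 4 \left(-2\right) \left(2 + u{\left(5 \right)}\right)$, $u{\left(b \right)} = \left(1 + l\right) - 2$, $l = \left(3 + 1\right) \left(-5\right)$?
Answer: $0$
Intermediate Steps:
$l = -20$ ($l = 4 \left(-5\right) = -20$)
$u{\left(b \right)} = -21$ ($u{\left(b \right)} = \left(1 - 20\right) - 2 = -19 - 2 = -21$)
$P = 152$ ($P = 4 \left(-2\right) \left(2 - 21\right) = \left(-8\right) \left(-19\right) = 152$)
$\left(\left(-2\right)^{2} - P\right) \left(-1\right) 0 = \left(\left(-2\right)^{2} - 152\right) \left(-1\right) 0 = \left(4 - 152\right) \left(-1\right) 0 = \left(-148\right) \left(-1\right) 0 = 148 \cdot 0 = 0$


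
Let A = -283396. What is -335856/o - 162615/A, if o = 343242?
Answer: -6560658191/16212234972 ≈ -0.40467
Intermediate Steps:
-335856/o - 162615/A = -335856/343242 - 162615/(-283396) = -335856*1/343242 - 162615*(-1/283396) = -55976/57207 + 162615/283396 = -6560658191/16212234972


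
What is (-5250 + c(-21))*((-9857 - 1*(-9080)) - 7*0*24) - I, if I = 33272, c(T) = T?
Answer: 4062295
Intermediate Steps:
(-5250 + c(-21))*((-9857 - 1*(-9080)) - 7*0*24) - I = (-5250 - 21)*((-9857 - 1*(-9080)) - 7*0*24) - 1*33272 = -5271*((-9857 + 9080) + 0*24) - 33272 = -5271*(-777 + 0) - 33272 = -5271*(-777) - 33272 = 4095567 - 33272 = 4062295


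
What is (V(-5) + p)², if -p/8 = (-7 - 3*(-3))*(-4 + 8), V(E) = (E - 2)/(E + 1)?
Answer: 62001/16 ≈ 3875.1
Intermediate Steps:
V(E) = (-2 + E)/(1 + E)
p = -64 (p = -8*(-7 - 3*(-3))*(-4 + 8) = -8*(-7 + 9)*4 = -16*4 = -8*8 = -64)
(V(-5) + p)² = ((-2 - 5)/(1 - 5) - 64)² = (-7/(-4) - 64)² = (-¼*(-7) - 64)² = (7/4 - 64)² = (-249/4)² = 62001/16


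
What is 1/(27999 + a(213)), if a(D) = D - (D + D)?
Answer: 1/27786 ≈ 3.5989e-5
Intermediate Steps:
a(D) = -D (a(D) = D - 2*D = -D)
1/(27999 + a(213)) = 1/(27999 - 1*213) = 1/(27999 - 213) = 1/27786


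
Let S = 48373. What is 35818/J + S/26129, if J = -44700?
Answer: 613192289/583983150 ≈ 1.0500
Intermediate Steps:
35818/J + S/26129 = 35818/(-44700) + 48373/26129 = 35818*(-1/44700) + 48373*(1/26129) = -17909/22350 + 48373/26129 = 613192289/583983150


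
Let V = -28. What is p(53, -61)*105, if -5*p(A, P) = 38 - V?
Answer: -1386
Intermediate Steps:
p(A, P) = -66/5 (p(A, P) = -(38 - 1*(-28))/5 = -(38 + 28)/5 = -⅕*66 = -66/5)
p(53, -61)*105 = -66/5*105 = -1386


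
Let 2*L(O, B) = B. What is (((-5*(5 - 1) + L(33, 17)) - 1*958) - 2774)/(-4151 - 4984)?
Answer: 7487/18270 ≈ 0.40980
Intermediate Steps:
L(O, B) = B/2
(((-5*(5 - 1) + L(33, 17)) - 1*958) - 2774)/(-4151 - 4984) = (((-5*(5 - 1) + (½)*17) - 1*958) - 2774)/(-4151 - 4984) = (((-5*4 + 17/2) - 958) - 2774)/(-9135) = (((-20 + 17/2) - 958) - 2774)*(-1/9135) = ((-23/2 - 958) - 2774)*(-1/9135) = (-1939/2 - 2774)*(-1/9135) = -7487/2*(-1/9135) = 7487/18270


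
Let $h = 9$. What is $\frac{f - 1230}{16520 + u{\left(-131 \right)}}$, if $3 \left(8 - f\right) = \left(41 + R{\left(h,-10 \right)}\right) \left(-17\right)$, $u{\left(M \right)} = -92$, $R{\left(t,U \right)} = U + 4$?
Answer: $- \frac{83}{1332} \approx -0.062312$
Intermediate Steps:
$R{\left(t,U \right)} = 4 + U$
$f = \frac{619}{3}$ ($f = 8 - \frac{\left(41 + \left(4 - 10\right)\right) \left(-17\right)}{3} = 8 - \frac{\left(41 - 6\right) \left(-17\right)}{3} = 8 - \frac{35 \left(-17\right)}{3} = 8 - - \frac{595}{3} = 8 + \frac{595}{3} = \frac{619}{3} \approx 206.33$)
$\frac{f - 1230}{16520 + u{\left(-131 \right)}} = \frac{\frac{619}{3} - 1230}{16520 - 92} = - \frac{3071}{3 \cdot 16428} = \left(- \frac{3071}{3}\right) \frac{1}{16428} = - \frac{83}{1332}$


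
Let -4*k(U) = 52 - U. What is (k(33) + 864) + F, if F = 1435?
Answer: 9177/4 ≈ 2294.3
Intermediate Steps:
k(U) = -13 + U/4 (k(U) = -(52 - U)/4 = -13 + U/4)
(k(33) + 864) + F = ((-13 + (¼)*33) + 864) + 1435 = ((-13 + 33/4) + 864) + 1435 = (-19/4 + 864) + 1435 = 3437/4 + 1435 = 9177/4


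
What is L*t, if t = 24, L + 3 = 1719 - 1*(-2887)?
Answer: 110472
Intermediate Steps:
L = 4603 (L = -3 + (1719 - 1*(-2887)) = -3 + (1719 + 2887) = -3 + 4606 = 4603)
L*t = 4603*24 = 110472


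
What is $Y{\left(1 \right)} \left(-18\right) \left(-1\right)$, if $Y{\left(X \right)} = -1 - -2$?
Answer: $18$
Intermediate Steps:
$Y{\left(X \right)} = 1$ ($Y{\left(X \right)} = -1 + 2 = 1$)
$Y{\left(1 \right)} \left(-18\right) \left(-1\right) = 1 \left(-18\right) \left(-1\right) = \left(-18\right) \left(-1\right) = 18$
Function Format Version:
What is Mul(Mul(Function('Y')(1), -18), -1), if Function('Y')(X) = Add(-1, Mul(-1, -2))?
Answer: 18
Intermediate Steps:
Function('Y')(X) = 1 (Function('Y')(X) = Add(-1, 2) = 1)
Mul(Mul(Function('Y')(1), -18), -1) = Mul(Mul(1, -18), -1) = Mul(-18, -1) = 18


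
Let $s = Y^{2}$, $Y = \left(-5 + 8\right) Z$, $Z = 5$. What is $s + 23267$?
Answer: $23492$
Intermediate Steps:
$Y = 15$ ($Y = \left(-5 + 8\right) 5 = 3 \cdot 5 = 15$)
$s = 225$ ($s = 15^{2} = 225$)
$s + 23267 = 225 + 23267 = 23492$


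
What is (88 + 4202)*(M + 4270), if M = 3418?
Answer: 32981520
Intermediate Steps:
(88 + 4202)*(M + 4270) = (88 + 4202)*(3418 + 4270) = 4290*7688 = 32981520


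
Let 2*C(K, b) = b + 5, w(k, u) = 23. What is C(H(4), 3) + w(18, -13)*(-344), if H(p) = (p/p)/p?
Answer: -7908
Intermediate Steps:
H(p) = 1/p
C(K, b) = 5/2 + b/2 (C(K, b) = (b + 5)/2 = (5 + b)/2 = 5/2 + b/2)
C(H(4), 3) + w(18, -13)*(-344) = (5/2 + (½)*3) + 23*(-344) = (5/2 + 3/2) - 7912 = 4 - 7912 = -7908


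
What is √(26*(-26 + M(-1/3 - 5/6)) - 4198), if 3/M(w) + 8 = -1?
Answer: 2*I*√10986/3 ≈ 69.876*I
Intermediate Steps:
M(w) = -⅓ (M(w) = 3/(-8 - 1) = 3/(-9) = 3*(-⅑) = -⅓)
√(26*(-26 + M(-1/3 - 5/6)) - 4198) = √(26*(-26 - ⅓) - 4198) = √(26*(-79/3) - 4198) = √(-2054/3 - 4198) = √(-14648/3) = 2*I*√10986/3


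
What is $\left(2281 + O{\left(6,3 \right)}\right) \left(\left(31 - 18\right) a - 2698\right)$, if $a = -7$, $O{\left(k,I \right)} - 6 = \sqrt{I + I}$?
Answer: $-6378443 - 2789 \sqrt{6} \approx -6.3853 \cdot 10^{6}$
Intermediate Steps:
$O{\left(k,I \right)} = 6 + \sqrt{2} \sqrt{I}$ ($O{\left(k,I \right)} = 6 + \sqrt{I + I} = 6 + \sqrt{2 I} = 6 + \sqrt{2} \sqrt{I}$)
$\left(2281 + O{\left(6,3 \right)}\right) \left(\left(31 - 18\right) a - 2698\right) = \left(2281 + \left(6 + \sqrt{2} \sqrt{3}\right)\right) \left(\left(31 - 18\right) \left(-7\right) - 2698\right) = \left(2281 + \left(6 + \sqrt{6}\right)\right) \left(13 \left(-7\right) - 2698\right) = \left(2287 + \sqrt{6}\right) \left(-91 - 2698\right) = \left(2287 + \sqrt{6}\right) \left(-2789\right) = -6378443 - 2789 \sqrt{6}$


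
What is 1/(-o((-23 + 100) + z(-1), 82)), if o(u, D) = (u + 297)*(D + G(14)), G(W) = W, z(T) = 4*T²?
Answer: -1/36288 ≈ -2.7557e-5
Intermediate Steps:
o(u, D) = (14 + D)*(297 + u) (o(u, D) = (u + 297)*(D + 14) = (297 + u)*(14 + D) = (14 + D)*(297 + u))
1/(-o((-23 + 100) + z(-1), 82)) = 1/(-(4158 + 14*((-23 + 100) + 4*(-1)²) + 297*82 + 82*((-23 + 100) + 4*(-1)²))) = 1/(-(4158 + 14*(77 + 4*1) + 24354 + 82*(77 + 4*1))) = 1/(-(4158 + 14*(77 + 4) + 24354 + 82*(77 + 4))) = 1/(-(4158 + 14*81 + 24354 + 82*81)) = 1/(-(4158 + 1134 + 24354 + 6642)) = 1/(-1*36288) = 1/(-36288) = -1/36288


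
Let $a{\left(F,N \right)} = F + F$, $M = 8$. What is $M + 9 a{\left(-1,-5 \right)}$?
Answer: $-10$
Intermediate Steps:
$a{\left(F,N \right)} = 2 F$
$M + 9 a{\left(-1,-5 \right)} = 8 + 9 \cdot 2 \left(-1\right) = 8 + 9 \left(-2\right) = 8 - 18 = -10$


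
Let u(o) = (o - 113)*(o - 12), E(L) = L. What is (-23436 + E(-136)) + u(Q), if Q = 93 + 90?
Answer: -11602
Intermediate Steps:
Q = 183
u(o) = (-113 + o)*(-12 + o)
(-23436 + E(-136)) + u(Q) = (-23436 - 136) + (1356 + 183² - 125*183) = -23572 + (1356 + 33489 - 22875) = -23572 + 11970 = -11602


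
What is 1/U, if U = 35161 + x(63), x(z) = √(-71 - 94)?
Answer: 35161/1236296086 - I*√165/1236296086 ≈ 2.8441e-5 - 1.039e-8*I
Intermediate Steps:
x(z) = I*√165 (x(z) = √(-165) = I*√165)
U = 35161 + I*√165 ≈ 35161.0 + 12.845*I
1/U = 1/(35161 + I*√165)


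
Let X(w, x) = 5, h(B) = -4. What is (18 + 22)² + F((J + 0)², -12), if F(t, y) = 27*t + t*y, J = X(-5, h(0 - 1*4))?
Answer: 1975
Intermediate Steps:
J = 5
(18 + 22)² + F((J + 0)², -12) = (18 + 22)² + (5 + 0)²*(27 - 12) = 40² + 5²*15 = 1600 + 25*15 = 1600 + 375 = 1975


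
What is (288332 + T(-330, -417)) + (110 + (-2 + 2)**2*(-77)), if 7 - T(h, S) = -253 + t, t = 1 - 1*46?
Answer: 288747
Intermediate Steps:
t = -45 (t = 1 - 46 = -45)
T(h, S) = 305 (T(h, S) = 7 - (-253 - 45) = 7 - 1*(-298) = 7 + 298 = 305)
(288332 + T(-330, -417)) + (110 + (-2 + 2)**2*(-77)) = (288332 + 305) + (110 + (-2 + 2)**2*(-77)) = 288637 + (110 + 0**2*(-77)) = 288637 + (110 + 0*(-77)) = 288637 + (110 + 0) = 288637 + 110 = 288747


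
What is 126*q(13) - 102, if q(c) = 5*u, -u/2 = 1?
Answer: -1362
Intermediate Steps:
u = -2 (u = -2*1 = -2)
q(c) = -10 (q(c) = 5*(-2) = -10)
126*q(13) - 102 = 126*(-10) - 102 = -1260 - 102 = -1362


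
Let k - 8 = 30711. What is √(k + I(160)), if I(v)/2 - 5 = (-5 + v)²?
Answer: √78779 ≈ 280.68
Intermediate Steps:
I(v) = 10 + 2*(-5 + v)²
k = 30719 (k = 8 + 30711 = 30719)
√(k + I(160)) = √(30719 + (10 + 2*(-5 + 160)²)) = √(30719 + (10 + 2*155²)) = √(30719 + (10 + 2*24025)) = √(30719 + (10 + 48050)) = √(30719 + 48060) = √78779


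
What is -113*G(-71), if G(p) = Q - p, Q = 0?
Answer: -8023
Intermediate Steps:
G(p) = -p (G(p) = 0 - p = -p)
-113*G(-71) = -(-113)*(-71) = -113*71 = -8023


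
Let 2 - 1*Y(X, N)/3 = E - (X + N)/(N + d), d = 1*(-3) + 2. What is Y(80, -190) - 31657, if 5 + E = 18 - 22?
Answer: -6039854/191 ≈ -31622.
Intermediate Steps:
E = -9 (E = -5 + (18 - 22) = -5 - 4 = -9)
d = -1 (d = -3 + 2 = -1)
Y(X, N) = 33 + 3*(N + X)/(-1 + N) (Y(X, N) = 6 - 3*(-9 - (X + N)/(N - 1)) = 6 - 3*(-9 - (N + X)/(-1 + N)) = 6 + (27 + 3*(N + X)/(-1 + N)) = 33 + 3*(N + X)/(-1 + N))
Y(80, -190) - 31657 = 3*(-11 + 80 + 12*(-190))/(-1 - 190) - 31657 = 3*(-11 + 80 - 2280)/(-191) - 31657 = 3*(-1/191)*(-2211) - 31657 = 6633/191 - 31657 = -6039854/191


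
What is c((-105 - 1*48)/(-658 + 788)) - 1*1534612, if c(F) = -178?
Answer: -1534790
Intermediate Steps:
c((-105 - 1*48)/(-658 + 788)) - 1*1534612 = -178 - 1*1534612 = -178 - 1534612 = -1534790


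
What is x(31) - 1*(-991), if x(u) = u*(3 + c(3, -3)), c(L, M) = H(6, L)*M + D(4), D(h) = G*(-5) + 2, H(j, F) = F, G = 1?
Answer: 712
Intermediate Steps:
D(h) = -3 (D(h) = 1*(-5) + 2 = -5 + 2 = -3)
c(L, M) = -3 + L*M (c(L, M) = L*M - 3 = -3 + L*M)
x(u) = -9*u (x(u) = u*(3 + (-3 + 3*(-3))) = u*(3 + (-3 - 9)) = u*(3 - 12) = u*(-9) = -9*u)
x(31) - 1*(-991) = -9*31 - 1*(-991) = -279 + 991 = 712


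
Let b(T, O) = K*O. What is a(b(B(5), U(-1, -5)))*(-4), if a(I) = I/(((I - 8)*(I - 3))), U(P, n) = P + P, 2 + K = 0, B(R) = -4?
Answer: 4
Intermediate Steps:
K = -2 (K = -2 + 0 = -2)
U(P, n) = 2*P
b(T, O) = -2*O
a(I) = I/((-8 + I)*(-3 + I)) (a(I) = I/(((-8 + I)*(-3 + I))) = I*(1/((-8 + I)*(-3 + I))) = I/((-8 + I)*(-3 + I)))
a(b(B(5), U(-1, -5)))*(-4) = ((-4*(-1))/(24 + (-4*(-1))² - (-22)*2*(-1)))*(-4) = ((-2*(-2))/(24 + (-2*(-2))² - (-22)*(-2)))*(-4) = (4/(24 + 4² - 11*4))*(-4) = (4/(24 + 16 - 44))*(-4) = (4/(-4))*(-4) = (4*(-¼))*(-4) = -1*(-4) = 4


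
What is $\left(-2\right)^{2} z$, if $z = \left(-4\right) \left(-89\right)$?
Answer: $1424$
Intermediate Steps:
$z = 356$
$\left(-2\right)^{2} z = \left(-2\right)^{2} \cdot 356 = 4 \cdot 356 = 1424$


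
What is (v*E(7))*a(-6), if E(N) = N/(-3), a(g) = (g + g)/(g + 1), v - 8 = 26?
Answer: -952/5 ≈ -190.40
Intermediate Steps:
v = 34 (v = 8 + 26 = 34)
a(g) = 2*g/(1 + g) (a(g) = (2*g)/(1 + g) = 2*g/(1 + g))
E(N) = -N/3 (E(N) = N*(-1/3) = -N/3)
(v*E(7))*a(-6) = (34*(-1/3*7))*(2*(-6)/(1 - 6)) = (34*(-7/3))*(2*(-6)/(-5)) = -476*(-6)*(-1)/(3*5) = -238/3*12/5 = -952/5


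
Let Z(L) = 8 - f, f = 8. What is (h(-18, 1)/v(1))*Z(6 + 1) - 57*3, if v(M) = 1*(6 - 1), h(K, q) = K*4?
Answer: -171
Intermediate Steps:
h(K, q) = 4*K
Z(L) = 0 (Z(L) = 8 - 1*8 = 8 - 8 = 0)
v(M) = 5 (v(M) = 1*5 = 5)
(h(-18, 1)/v(1))*Z(6 + 1) - 57*3 = ((4*(-18))/5)*0 - 57*3 = -72*1/5*0 - 171 = -72/5*0 - 171 = 0 - 171 = -171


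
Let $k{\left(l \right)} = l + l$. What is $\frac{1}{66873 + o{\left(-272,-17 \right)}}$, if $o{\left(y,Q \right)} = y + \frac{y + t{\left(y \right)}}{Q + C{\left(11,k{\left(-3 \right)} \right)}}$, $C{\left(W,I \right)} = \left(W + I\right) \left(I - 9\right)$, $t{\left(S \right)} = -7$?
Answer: $\frac{92}{6127571} \approx 1.5014 \cdot 10^{-5}$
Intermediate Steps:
$k{\left(l \right)} = 2 l$
$C{\left(W,I \right)} = \left(-9 + I\right) \left(I + W\right)$ ($C{\left(W,I \right)} = \left(I + W\right) \left(-9 + I\right) = \left(-9 + I\right) \left(I + W\right)$)
$o{\left(y,Q \right)} = y + \frac{-7 + y}{-75 + Q}$ ($o{\left(y,Q \right)} = y + \frac{y - 7}{Q - \left(99 - 36 - 2 \left(-3\right) 11 + 9 \cdot 2 \left(-3\right)\right)} = y + \frac{-7 + y}{Q - \left(111 - 36\right)} = y + \frac{-7 + y}{Q + \left(36 + 54 - 99 - 66\right)} = y + \frac{-7 + y}{Q - 75} = y + \frac{-7 + y}{-75 + Q}$)
$\frac{1}{66873 + o{\left(-272,-17 \right)}} = \frac{1}{66873 + \frac{-7 - -20128 - -4624}{-75 - 17}} = \frac{1}{66873 + \frac{-7 + 20128 + 4624}{-92}} = \frac{1}{66873 - \frac{24745}{92}} = \frac{1}{\frac{6127571}{92}} = \frac{92}{6127571}$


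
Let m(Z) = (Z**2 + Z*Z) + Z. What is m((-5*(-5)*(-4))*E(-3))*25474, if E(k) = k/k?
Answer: 506932600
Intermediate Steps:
E(k) = 1
m(Z) = Z + 2*Z**2 (m(Z) = (Z**2 + Z**2) + Z = 2*Z**2 + Z = Z + 2*Z**2)
m((-5*(-5)*(-4))*E(-3))*25474 = (((-5*(-5)*(-4))*1)*(1 + 2*((-5*(-5)*(-4))*1)))*25474 = (((25*(-4))*1)*(1 + 2*((25*(-4))*1)))*25474 = ((-100*1)*(1 + 2*(-100*1)))*25474 = -100*(1 + 2*(-100))*25474 = -100*(1 - 200)*25474 = -100*(-199)*25474 = 19900*25474 = 506932600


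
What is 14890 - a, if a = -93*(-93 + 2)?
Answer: 6427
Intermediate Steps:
a = 8463 (a = -93*(-91) = 8463)
14890 - a = 14890 - 1*8463 = 14890 - 8463 = 6427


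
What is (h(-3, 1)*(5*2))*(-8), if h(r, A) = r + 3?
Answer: 0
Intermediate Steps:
h(r, A) = 3 + r
(h(-3, 1)*(5*2))*(-8) = ((3 - 3)*(5*2))*(-8) = (0*10)*(-8) = 0*(-8) = 0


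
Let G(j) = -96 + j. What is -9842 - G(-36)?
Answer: -9710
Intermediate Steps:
-9842 - G(-36) = -9842 - (-96 - 36) = -9842 - 1*(-132) = -9842 + 132 = -9710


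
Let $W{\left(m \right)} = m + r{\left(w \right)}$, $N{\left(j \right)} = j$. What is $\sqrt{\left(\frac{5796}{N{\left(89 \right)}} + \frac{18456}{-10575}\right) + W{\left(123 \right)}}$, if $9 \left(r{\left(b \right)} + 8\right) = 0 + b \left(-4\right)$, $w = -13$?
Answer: $\frac{\sqrt{725010698803}}{62745} \approx 13.57$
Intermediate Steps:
$r{\left(b \right)} = -8 - \frac{4 b}{9}$ ($r{\left(b \right)} = -8 + \frac{0 + b \left(-4\right)}{9} = -8 + \frac{0 - 4 b}{9} = -8 + \frac{\left(-4\right) b}{9} = -8 - \frac{4 b}{9}$)
$W{\left(m \right)} = - \frac{20}{9} + m$ ($W{\left(m \right)} = m - \frac{20}{9} = - \frac{20}{9} + m$)
$\sqrt{\left(\frac{5796}{N{\left(89 \right)}} + \frac{18456}{-10575}\right) + W{\left(123 \right)}} = \sqrt{\left(\frac{5796}{89} + \frac{18456}{-10575}\right) + \left(- \frac{20}{9} + 123\right)} = \sqrt{\left(5796 \cdot \frac{1}{89} + 18456 \left(- \frac{1}{10575}\right)\right) + \frac{1087}{9}} = \sqrt{\left(\frac{5796}{89} - \frac{6152}{3525}\right) + \frac{1087}{9}} = \sqrt{\frac{19883372}{313725} + \frac{1087}{9}} = \sqrt{\frac{173323141}{941175}} = \frac{\sqrt{725010698803}}{62745}$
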